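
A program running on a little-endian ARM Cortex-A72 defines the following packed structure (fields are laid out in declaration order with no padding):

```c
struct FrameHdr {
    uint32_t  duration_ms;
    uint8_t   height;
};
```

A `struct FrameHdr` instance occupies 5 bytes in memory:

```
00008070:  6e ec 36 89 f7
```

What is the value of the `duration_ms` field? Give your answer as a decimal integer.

2302078062

`duration_ms` is the first field, at byte offset 0, occupying 4 bytes.
Bytes at offsets 0..3: 6E EC 36 89.
Little-endian: lowest address holds the least-significant byte.
Reassemble most-significant byte first: 89 36 EC 6E → 0x8936EC6E.
0x8936EC6E = 2302078062.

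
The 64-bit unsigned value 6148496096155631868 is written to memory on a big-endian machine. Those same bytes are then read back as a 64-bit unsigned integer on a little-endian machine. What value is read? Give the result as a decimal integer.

18194607995509822293

6148496096155631868 in 64-bit hexadecimal is 0x5553D89F923B80FC.
Stored big-endian, the bytes at ascending addresses are 55 53 D8 9F 92 3B 80 FC.
Read back as little-endian, the first byte is least significant, giving 0xFC803B929FD85355.
0xFC803B929FD85355 = 18194607995509822293.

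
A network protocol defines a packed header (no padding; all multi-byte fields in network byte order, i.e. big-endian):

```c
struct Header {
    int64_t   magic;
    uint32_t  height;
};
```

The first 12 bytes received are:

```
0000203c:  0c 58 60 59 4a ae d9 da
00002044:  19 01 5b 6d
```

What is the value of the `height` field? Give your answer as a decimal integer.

419519341

`height` follows `magic` (8 bytes), so it starts at byte offset 8 and occupies 4 bytes.
Bytes at offsets 8..11: 19 01 5B 6D.
Big-endian stores the most-significant byte at the lowest address.
The bytes are already most-significant first: 0x19015B6D.
0x19015B6D = 419519341.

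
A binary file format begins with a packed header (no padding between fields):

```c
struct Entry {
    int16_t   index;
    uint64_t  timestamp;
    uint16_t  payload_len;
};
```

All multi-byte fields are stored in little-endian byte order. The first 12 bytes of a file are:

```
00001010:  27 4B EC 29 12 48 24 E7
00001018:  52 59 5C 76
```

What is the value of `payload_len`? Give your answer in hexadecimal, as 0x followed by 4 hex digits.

`payload_len` follows `index` (2 B), `timestamp` (8 B), so it starts at offset 2 + 8 = 10 and occupies 2 bytes.
Bytes at offsets 10..11: 5C 76.
Little-endian: lowest address holds the least-significant byte.
Reassemble most-significant byte first: 76 5C → 0x765C.

0x765C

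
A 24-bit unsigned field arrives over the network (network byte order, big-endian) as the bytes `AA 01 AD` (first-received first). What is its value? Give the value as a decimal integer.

Big-endian stores the most-significant byte at the lowest address.
The bytes are already most-significant first: 0xAA01AD.
0xAA01AD = 11141549.

11141549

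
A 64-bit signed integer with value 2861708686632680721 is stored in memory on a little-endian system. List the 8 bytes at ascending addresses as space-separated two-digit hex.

11 FD 63 75 E3 D4 B6 27

2861708686632680721 in hexadecimal, padded to 64 bits, is 0x27B6D4E37563FD11.
Split into bytes (most-significant first): 27 B6 D4 E3 75 63 FD 11.
Little-endian stores the least-significant byte at the lowest address.
So at ascending addresses the bytes are 11 FD 63 75 E3 D4 B6 27.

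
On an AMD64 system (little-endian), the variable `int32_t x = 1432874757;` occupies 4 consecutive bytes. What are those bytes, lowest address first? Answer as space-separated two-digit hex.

05 EF 67 55

1432874757 in hexadecimal, padded to 32 bits, is 0x5567EF05.
Split into bytes (most-significant first): 55 67 EF 05.
Little-endian stores the least-significant byte at the lowest address.
So at ascending addresses the bytes are 05 EF 67 55.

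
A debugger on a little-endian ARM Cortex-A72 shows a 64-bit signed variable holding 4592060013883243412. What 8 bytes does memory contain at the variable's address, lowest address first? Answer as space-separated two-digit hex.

94 3B C9 BA 40 46 BA 3F

4592060013883243412 in hexadecimal, padded to 64 bits, is 0x3FBA4640BAC93B94.
Split into bytes (most-significant first): 3F BA 46 40 BA C9 3B 94.
Little-endian stores the least-significant byte at the lowest address.
So at ascending addresses the bytes are 94 3B C9 BA 40 46 BA 3F.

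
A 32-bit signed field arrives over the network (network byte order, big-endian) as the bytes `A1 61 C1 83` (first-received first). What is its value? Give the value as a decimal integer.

-1587428989

In big-endian order the high byte comes first in memory.
The bytes are already most-significant first: 0xA161C183.
Top bit is set, so as a signed 32-bit value this is 0xA161C183 − 2^32 = -1587428989.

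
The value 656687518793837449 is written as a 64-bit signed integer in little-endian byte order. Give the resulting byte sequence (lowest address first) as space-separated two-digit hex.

89 AB 23 AE D1 05 1D 09

656687518793837449 in hexadecimal, padded to 64 bits, is 0x091D05D1AE23AB89.
Split into bytes (most-significant first): 09 1D 05 D1 AE 23 AB 89.
Little-endian stores the least-significant byte at the lowest address.
So at ascending addresses the bytes are 89 AB 23 AE D1 05 1D 09.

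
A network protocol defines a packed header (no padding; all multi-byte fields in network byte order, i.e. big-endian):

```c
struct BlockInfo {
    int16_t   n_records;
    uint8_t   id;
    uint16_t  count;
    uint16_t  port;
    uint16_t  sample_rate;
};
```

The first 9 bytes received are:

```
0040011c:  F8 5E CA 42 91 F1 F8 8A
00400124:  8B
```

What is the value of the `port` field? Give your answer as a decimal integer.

61944

`port` follows `n_records` (2 B), `id` (1 B), `count` (2 B), so it starts at offset 2 + 1 + 2 = 5 and occupies 2 bytes.
Bytes at offsets 5..6: F1 F8.
In big-endian order the high byte comes first in memory.
The bytes are already most-significant first: 0xF1F8.
0xF1F8 = 61944.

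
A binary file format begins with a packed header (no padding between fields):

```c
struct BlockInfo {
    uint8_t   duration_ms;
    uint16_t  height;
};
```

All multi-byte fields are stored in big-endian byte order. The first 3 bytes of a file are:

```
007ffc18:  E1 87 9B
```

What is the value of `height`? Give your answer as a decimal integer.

34715

`height` follows `duration_ms` (1 byte), so it starts at byte offset 1 and occupies 2 bytes.
Bytes at offsets 1..2: 87 9B.
Big-endian stores the most-significant byte at the lowest address.
The bytes are already most-significant first: 0x879B.
0x879B = 34715.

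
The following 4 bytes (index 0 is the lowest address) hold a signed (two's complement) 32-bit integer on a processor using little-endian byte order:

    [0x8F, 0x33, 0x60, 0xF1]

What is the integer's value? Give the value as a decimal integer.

-245353585

In little-endian order the low byte comes first in memory.
Reassemble most-significant byte first: F1 60 33 8F → 0xF160338F.
Top bit is set, so as a signed 32-bit value this is 0xF160338F − 2^32 = -245353585.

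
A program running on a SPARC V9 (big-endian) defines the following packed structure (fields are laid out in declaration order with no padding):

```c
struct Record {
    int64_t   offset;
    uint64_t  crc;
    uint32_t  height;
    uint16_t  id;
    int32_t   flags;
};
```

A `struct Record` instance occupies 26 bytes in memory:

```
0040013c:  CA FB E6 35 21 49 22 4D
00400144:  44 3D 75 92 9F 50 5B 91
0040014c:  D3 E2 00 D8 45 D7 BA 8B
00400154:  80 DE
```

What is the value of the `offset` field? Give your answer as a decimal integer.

`offset` is the first field, at byte offset 0, occupying 8 bytes.
Bytes at offsets 0..7: CA FB E6 35 21 49 22 4D.
In big-endian order the high byte comes first in memory.
The bytes are already most-significant first: 0xCAFBE6352149224D.
Top bit is set, so as a signed 64-bit value this is 0xCAFBE6352149224D − 2^64 = -3820206743027637683.

-3820206743027637683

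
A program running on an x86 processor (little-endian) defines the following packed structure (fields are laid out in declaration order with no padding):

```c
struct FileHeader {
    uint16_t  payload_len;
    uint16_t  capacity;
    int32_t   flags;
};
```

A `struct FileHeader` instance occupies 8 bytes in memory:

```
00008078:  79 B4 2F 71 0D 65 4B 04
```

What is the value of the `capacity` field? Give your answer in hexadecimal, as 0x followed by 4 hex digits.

0x712F

`capacity` follows `payload_len` (2 bytes), so it starts at byte offset 2 and occupies 2 bytes.
Bytes at offsets 2..3: 2F 71.
Little-endian: lowest address holds the least-significant byte.
Reassemble most-significant byte first: 71 2F → 0x712F.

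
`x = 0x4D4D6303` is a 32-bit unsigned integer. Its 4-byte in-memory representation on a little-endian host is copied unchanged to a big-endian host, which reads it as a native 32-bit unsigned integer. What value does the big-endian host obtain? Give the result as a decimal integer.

56839501

Stored little-endian, the bytes at ascending addresses are 03 63 4D 4D.
Read back as big-endian, the last byte is least significant, giving 0x03634D4D.
0x03634D4D = 56839501.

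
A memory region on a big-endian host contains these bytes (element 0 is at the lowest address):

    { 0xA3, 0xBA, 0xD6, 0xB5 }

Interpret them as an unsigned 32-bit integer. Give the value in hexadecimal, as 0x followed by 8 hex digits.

0xA3BAD6B5

Big-endian stores the most-significant byte at the lowest address.
The bytes are already most-significant first: 0xA3BAD6B5.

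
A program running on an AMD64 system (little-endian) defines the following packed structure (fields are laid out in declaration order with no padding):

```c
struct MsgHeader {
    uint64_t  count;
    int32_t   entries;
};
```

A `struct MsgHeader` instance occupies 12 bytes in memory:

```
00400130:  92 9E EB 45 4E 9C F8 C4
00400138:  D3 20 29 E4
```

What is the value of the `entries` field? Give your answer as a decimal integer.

-467066669

`entries` follows `count` (8 bytes), so it starts at byte offset 8 and occupies 4 bytes.
Bytes at offsets 8..11: D3 20 29 E4.
Little-endian: lowest address holds the least-significant byte.
Reassemble most-significant byte first: E4 29 20 D3 → 0xE42920D3.
Top bit is set, so as a signed 32-bit value this is 0xE42920D3 − 2^32 = -467066669.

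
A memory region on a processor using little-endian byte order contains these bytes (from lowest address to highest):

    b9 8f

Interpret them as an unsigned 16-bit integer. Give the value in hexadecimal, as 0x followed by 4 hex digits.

In little-endian order the low byte comes first in memory.
Reassemble most-significant byte first: 8F B9 → 0x8FB9.

0x8FB9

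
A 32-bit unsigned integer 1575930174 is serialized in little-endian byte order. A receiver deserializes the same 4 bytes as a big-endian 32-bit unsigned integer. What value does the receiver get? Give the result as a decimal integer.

1053421149

1575930174 in 32-bit hexadecimal is 0x5DEEC93E.
Stored little-endian, the bytes at ascending addresses are 3E C9 EE 5D.
Read back as big-endian, the last byte is least significant, giving 0x3EC9EE5D.
0x3EC9EE5D = 1053421149.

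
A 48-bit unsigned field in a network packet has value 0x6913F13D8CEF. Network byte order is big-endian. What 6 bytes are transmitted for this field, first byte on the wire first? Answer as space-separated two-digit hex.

69 13 F1 3D 8C EF

Split into bytes (most-significant first): 69 13 F1 3D 8C EF.
Big-endian stores the most-significant byte at the lowest address.
So the memory order matches the most-significant-first order: 69 13 F1 3D 8C EF.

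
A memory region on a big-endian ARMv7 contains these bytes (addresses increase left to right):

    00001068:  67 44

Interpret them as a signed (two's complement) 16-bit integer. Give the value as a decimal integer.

Big-endian: lowest address holds the most-significant byte.
The bytes are already most-significant first: 0x6744.
0x6744 = 26436.

26436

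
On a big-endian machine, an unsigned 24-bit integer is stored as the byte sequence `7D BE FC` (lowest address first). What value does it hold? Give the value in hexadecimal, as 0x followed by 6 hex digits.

0x7DBEFC

Big-endian: lowest address holds the most-significant byte.
The bytes are already most-significant first: 0x7DBEFC.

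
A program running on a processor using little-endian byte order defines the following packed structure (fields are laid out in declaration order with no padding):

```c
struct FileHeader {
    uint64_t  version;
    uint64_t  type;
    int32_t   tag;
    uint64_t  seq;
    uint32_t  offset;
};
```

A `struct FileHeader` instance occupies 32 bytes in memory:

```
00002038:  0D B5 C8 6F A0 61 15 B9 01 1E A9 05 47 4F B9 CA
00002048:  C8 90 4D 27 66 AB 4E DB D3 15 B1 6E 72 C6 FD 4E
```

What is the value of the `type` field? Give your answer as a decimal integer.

`type` follows `version` (8 bytes), so it starts at byte offset 8 and occupies 8 bytes.
Bytes at offsets 8..15: 01 1E A9 05 47 4F B9 CA.
Little-endian stores the least-significant byte at the lowest address.
Reassemble most-significant byte first: CA B9 4F 47 05 A9 1E 01 → 0xCAB94F4705A91E01.
0xCAB94F4705A91E01 = 14607794032809156097.

14607794032809156097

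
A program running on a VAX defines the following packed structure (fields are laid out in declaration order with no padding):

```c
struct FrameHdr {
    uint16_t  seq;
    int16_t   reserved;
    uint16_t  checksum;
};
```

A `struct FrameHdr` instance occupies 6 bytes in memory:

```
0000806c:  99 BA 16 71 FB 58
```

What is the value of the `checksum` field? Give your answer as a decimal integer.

22779

`checksum` follows `seq` (2 B), `reserved` (2 B), so it starts at offset 2 + 2 = 4 and occupies 2 bytes.
Bytes at offsets 4..5: FB 58.
In little-endian order the low byte comes first in memory.
Reassemble most-significant byte first: 58 FB → 0x58FB.
0x58FB = 22779.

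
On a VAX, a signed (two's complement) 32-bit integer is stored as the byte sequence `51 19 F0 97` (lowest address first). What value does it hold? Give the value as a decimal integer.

Little-endian stores the least-significant byte at the lowest address.
Reassemble most-significant byte first: 97 F0 19 51 → 0x97F01951.
Top bit is set, so as a signed 32-bit value this is 0x97F01951 − 2^32 = -1745872559.

-1745872559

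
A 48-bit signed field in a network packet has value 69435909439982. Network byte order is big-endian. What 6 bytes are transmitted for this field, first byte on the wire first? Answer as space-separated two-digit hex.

69435909439982 in hexadecimal, padded to 48 bits, is 0x3F26CEB781EE.
Split into bytes (most-significant first): 3F 26 CE B7 81 EE.
Big-endian: lowest address holds the most-significant byte.
So the memory order matches the most-significant-first order: 3F 26 CE B7 81 EE.

3F 26 CE B7 81 EE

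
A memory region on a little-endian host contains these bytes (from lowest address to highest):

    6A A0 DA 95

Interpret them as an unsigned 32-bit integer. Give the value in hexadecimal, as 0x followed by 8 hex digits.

0x95DAA06A

Little-endian stores the least-significant byte at the lowest address.
Reassemble most-significant byte first: 95 DA A0 6A → 0x95DAA06A.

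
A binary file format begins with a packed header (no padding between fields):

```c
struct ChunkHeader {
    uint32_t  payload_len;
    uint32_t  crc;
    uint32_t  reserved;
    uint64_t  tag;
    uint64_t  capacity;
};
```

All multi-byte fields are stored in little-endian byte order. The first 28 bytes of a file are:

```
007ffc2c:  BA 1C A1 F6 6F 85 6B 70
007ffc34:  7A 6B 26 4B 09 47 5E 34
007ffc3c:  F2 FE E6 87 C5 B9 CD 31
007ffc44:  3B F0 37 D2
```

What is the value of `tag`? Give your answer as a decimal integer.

9792794755977856777

`tag` follows `payload_len` (4 B), `crc` (4 B), `reserved` (4 B), so it starts at offset 4 + 4 + 4 = 12 and occupies 8 bytes.
Bytes at offsets 12..19: 09 47 5E 34 F2 FE E6 87.
Little-endian: lowest address holds the least-significant byte.
Reassemble most-significant byte first: 87 E6 FE F2 34 5E 47 09 → 0x87E6FEF2345E4709.
0x87E6FEF2345E4709 = 9792794755977856777.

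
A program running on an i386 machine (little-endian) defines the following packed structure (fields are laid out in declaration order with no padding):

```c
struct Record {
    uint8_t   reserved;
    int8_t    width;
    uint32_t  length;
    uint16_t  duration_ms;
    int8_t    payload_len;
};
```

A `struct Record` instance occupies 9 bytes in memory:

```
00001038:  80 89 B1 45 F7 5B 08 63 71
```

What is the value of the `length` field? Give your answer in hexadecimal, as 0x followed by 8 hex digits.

`length` follows `reserved` (1 B), `width` (1 B), so it starts at offset 1 + 1 = 2 and occupies 4 bytes.
Bytes at offsets 2..5: B1 45 F7 5B.
Little-endian stores the least-significant byte at the lowest address.
Reassemble most-significant byte first: 5B F7 45 B1 → 0x5BF745B1.

0x5BF745B1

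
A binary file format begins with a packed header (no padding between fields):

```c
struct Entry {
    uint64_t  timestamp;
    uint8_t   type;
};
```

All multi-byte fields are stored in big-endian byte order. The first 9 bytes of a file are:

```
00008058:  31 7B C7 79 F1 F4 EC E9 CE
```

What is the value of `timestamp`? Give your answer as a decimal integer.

3565662856558210281

`timestamp` is the first field, at byte offset 0, occupying 8 bytes.
Bytes at offsets 0..7: 31 7B C7 79 F1 F4 EC E9.
In big-endian order the high byte comes first in memory.
The bytes are already most-significant first: 0x317BC779F1F4ECE9.
0x317BC779F1F4ECE9 = 3565662856558210281.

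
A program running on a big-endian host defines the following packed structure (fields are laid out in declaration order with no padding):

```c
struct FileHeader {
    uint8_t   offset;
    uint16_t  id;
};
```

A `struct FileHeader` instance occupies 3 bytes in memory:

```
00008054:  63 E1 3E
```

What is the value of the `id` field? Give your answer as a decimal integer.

57662

`id` follows `offset` (1 byte), so it starts at byte offset 1 and occupies 2 bytes.
Bytes at offsets 1..2: E1 3E.
Big-endian stores the most-significant byte at the lowest address.
The bytes are already most-significant first: 0xE13E.
0xE13E = 57662.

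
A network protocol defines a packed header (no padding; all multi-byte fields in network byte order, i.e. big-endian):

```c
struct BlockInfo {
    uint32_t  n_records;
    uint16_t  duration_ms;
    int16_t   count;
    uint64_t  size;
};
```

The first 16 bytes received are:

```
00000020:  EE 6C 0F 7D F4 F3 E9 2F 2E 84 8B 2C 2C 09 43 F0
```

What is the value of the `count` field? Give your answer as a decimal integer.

`count` follows `n_records` (4 B), `duration_ms` (2 B), so it starts at offset 4 + 2 = 6 and occupies 2 bytes.
Bytes at offsets 6..7: E9 2F.
In big-endian order the high byte comes first in memory.
The bytes are already most-significant first: 0xE92F.
Top bit is set, so as a signed 16-bit value this is 0xE92F − 2^16 = -5841.

-5841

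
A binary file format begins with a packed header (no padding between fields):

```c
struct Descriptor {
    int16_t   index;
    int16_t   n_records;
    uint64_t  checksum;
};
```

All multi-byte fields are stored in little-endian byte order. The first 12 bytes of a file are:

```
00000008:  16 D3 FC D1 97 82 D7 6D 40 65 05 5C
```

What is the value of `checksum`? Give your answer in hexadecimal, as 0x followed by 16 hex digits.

0x5C0565406DD78297

`checksum` follows `index` (2 B), `n_records` (2 B), so it starts at offset 2 + 2 = 4 and occupies 8 bytes.
Bytes at offsets 4..11: 97 82 D7 6D 40 65 05 5C.
Little-endian stores the least-significant byte at the lowest address.
Reassemble most-significant byte first: 5C 05 65 40 6D D7 82 97 → 0x5C0565406DD78297.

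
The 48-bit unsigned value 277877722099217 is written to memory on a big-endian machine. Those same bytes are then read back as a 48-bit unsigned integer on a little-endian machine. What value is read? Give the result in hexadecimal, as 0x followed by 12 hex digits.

277877722099217 in 48-bit hexadecimal is 0xFCBA72EAAE11.
Stored big-endian, the bytes at ascending addresses are FC BA 72 EA AE 11.
Read back as little-endian, the first byte is least significant, giving 0x11AEEA72BAFC.

0x11AEEA72BAFC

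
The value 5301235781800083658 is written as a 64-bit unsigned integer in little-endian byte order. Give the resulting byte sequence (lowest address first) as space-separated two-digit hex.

5301235781800083658 in hexadecimal, padded to 64 bits, is 0x4991C5DB3CC8C0CA.
Split into bytes (most-significant first): 49 91 C5 DB 3C C8 C0 CA.
In little-endian order the low byte comes first in memory.
So at ascending addresses the bytes are CA C0 C8 3C DB C5 91 49.

CA C0 C8 3C DB C5 91 49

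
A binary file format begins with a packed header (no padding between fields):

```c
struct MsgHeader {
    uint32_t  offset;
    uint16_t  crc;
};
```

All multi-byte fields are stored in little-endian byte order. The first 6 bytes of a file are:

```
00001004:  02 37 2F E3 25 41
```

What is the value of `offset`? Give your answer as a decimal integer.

`offset` is the first field, at byte offset 0, occupying 4 bytes.
Bytes at offsets 0..3: 02 37 2F E3.
Little-endian stores the least-significant byte at the lowest address.
Reassemble most-significant byte first: E3 2F 37 02 → 0xE32F3702.
0xE32F3702 = 3811522306.

3811522306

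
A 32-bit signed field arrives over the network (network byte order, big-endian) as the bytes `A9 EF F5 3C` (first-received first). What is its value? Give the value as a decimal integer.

-1443891908

Big-endian stores the most-significant byte at the lowest address.
The bytes are already most-significant first: 0xA9EFF53C.
Top bit is set, so as a signed 32-bit value this is 0xA9EFF53C − 2^32 = -1443891908.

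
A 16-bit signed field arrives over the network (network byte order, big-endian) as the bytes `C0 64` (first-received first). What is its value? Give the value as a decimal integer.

-16284

Big-endian: lowest address holds the most-significant byte.
The bytes are already most-significant first: 0xC064.
Top bit is set, so as a signed 16-bit value this is 0xC064 − 2^16 = -16284.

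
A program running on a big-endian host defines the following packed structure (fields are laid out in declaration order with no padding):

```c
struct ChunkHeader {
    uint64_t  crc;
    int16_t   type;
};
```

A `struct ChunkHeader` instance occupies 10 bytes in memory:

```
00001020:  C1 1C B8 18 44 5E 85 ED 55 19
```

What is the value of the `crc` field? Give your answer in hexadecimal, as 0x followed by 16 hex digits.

0xC11CB818445E85ED

`crc` is the first field, at byte offset 0, occupying 8 bytes.
Bytes at offsets 0..7: C1 1C B8 18 44 5E 85 ED.
Big-endian stores the most-significant byte at the lowest address.
The bytes are already most-significant first: 0xC11CB818445E85ED.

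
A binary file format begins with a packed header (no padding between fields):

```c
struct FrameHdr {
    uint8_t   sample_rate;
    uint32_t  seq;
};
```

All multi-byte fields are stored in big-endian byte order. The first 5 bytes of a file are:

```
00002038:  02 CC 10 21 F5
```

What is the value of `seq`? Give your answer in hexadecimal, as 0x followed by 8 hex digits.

`seq` follows `sample_rate` (1 byte), so it starts at byte offset 1 and occupies 4 bytes.
Bytes at offsets 1..4: CC 10 21 F5.
Big-endian: lowest address holds the most-significant byte.
The bytes are already most-significant first: 0xCC1021F5.

0xCC1021F5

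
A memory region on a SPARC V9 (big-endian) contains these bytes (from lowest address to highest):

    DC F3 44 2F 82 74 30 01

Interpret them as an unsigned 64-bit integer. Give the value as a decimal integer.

In big-endian order the high byte comes first in memory.
The bytes are already most-significant first: 0xDCF3442F82743001.
0xDCF3442F82743001 = 15921144078527639553.

15921144078527639553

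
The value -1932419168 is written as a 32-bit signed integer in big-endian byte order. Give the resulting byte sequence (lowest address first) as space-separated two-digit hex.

Two's complement of -1932419168 in 32 bits: 1932419168 = 0x732E6060; invert → 0x8CD19F9F; add 1 → 0x8CD19FA0.
Split into bytes (most-significant first): 8C D1 9F A0.
Big-endian stores the most-significant byte at the lowest address.
So the memory order matches the most-significant-first order: 8C D1 9F A0.

8C D1 9F A0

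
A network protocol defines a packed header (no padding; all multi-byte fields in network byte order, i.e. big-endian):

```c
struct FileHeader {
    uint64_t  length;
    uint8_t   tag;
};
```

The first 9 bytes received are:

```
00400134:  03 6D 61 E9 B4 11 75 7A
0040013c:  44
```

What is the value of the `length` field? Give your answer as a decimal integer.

`length` is the first field, at byte offset 0, occupying 8 bytes.
Bytes at offsets 0..7: 03 6D 61 E9 B4 11 75 7A.
In big-endian order the high byte comes first in memory.
The bytes are already most-significant first: 0x036D61E9B411757A.
0x036D61E9B411757A = 246961210951562618.

246961210951562618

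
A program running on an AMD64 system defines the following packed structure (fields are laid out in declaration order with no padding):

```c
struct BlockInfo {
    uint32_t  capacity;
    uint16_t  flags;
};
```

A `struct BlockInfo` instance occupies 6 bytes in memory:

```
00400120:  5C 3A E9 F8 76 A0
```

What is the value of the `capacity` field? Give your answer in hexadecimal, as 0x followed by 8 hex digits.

`capacity` is the first field, at byte offset 0, occupying 4 bytes.
Bytes at offsets 0..3: 5C 3A E9 F8.
Little-endian: lowest address holds the least-significant byte.
Reassemble most-significant byte first: F8 E9 3A 5C → 0xF8E93A5C.

0xF8E93A5C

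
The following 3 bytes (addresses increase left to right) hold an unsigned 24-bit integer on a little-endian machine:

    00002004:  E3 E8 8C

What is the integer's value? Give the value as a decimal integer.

9234659

Little-endian: lowest address holds the least-significant byte.
Reassemble most-significant byte first: 8C E8 E3 → 0x8CE8E3.
0x8CE8E3 = 9234659.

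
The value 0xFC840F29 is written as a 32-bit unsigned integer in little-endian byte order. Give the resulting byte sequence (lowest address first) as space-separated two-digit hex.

Split into bytes (most-significant first): FC 84 0F 29.
Little-endian: lowest address holds the least-significant byte.
So at ascending addresses the bytes are 29 0F 84 FC.

29 0F 84 FC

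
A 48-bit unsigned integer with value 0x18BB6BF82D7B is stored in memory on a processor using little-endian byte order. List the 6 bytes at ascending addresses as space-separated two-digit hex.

7B 2D F8 6B BB 18

Split into bytes (most-significant first): 18 BB 6B F8 2D 7B.
Little-endian stores the least-significant byte at the lowest address.
So at ascending addresses the bytes are 7B 2D F8 6B BB 18.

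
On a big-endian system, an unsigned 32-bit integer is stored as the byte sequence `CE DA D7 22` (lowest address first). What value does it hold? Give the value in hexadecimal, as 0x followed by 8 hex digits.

0xCEDAD722

In big-endian order the high byte comes first in memory.
The bytes are already most-significant first: 0xCEDAD722.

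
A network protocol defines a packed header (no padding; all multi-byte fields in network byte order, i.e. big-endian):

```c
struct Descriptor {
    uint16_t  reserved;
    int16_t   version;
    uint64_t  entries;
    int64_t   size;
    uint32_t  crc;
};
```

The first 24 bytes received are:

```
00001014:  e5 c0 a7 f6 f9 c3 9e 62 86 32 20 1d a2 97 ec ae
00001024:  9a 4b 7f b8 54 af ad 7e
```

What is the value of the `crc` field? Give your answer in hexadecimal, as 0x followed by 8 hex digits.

0x54AFAD7E

`crc` follows `reserved` (2 B), `version` (2 B), `entries` (8 B), `size` (8 B), so it starts at offset 2 + 2 + 8 + 8 = 20 and occupies 4 bytes.
Bytes at offsets 20..23: 54 AF AD 7E.
Big-endian: lowest address holds the most-significant byte.
The bytes are already most-significant first: 0x54AFAD7E.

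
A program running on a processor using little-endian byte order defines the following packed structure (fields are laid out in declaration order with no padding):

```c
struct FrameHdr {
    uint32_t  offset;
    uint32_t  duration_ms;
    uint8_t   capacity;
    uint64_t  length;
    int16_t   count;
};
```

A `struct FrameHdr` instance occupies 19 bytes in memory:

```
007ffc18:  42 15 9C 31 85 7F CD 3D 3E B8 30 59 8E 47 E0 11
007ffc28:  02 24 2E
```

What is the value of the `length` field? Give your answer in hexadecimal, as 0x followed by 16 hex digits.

0x0211E0478E5930B8

`length` follows `offset` (4 B), `duration_ms` (4 B), `capacity` (1 B), so it starts at offset 4 + 4 + 1 = 9 and occupies 8 bytes.
Bytes at offsets 9..16: B8 30 59 8E 47 E0 11 02.
In little-endian order the low byte comes first in memory.
Reassemble most-significant byte first: 02 11 E0 47 8E 59 30 B8 → 0x0211E0478E5930B8.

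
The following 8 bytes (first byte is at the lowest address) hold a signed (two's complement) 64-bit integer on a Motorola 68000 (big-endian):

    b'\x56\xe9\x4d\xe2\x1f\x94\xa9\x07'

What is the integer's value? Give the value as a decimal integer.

6262622390423169287

Big-endian stores the most-significant byte at the lowest address.
The bytes are already most-significant first: 0x56E94DE21F94A907.
0x56E94DE21F94A907 = 6262622390423169287.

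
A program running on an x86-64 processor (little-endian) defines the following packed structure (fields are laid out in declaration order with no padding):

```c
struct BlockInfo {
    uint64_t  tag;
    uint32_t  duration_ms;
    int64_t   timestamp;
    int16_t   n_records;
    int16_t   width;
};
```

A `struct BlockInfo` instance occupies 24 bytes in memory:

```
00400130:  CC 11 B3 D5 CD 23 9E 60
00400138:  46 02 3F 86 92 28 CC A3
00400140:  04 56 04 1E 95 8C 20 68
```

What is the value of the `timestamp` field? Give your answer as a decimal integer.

2162948298972604562

`timestamp` follows `tag` (8 B), `duration_ms` (4 B), so it starts at offset 8 + 4 = 12 and occupies 8 bytes.
Bytes at offsets 12..19: 92 28 CC A3 04 56 04 1E.
In little-endian order the low byte comes first in memory.
Reassemble most-significant byte first: 1E 04 56 04 A3 CC 28 92 → 0x1E045604A3CC2892.
0x1E045604A3CC2892 = 2162948298972604562.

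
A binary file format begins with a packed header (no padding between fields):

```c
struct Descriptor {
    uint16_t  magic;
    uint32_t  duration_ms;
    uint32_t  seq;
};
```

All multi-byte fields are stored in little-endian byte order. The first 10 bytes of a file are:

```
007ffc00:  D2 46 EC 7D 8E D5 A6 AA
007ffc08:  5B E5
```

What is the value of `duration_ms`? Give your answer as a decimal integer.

3582885356

`duration_ms` follows `magic` (2 bytes), so it starts at byte offset 2 and occupies 4 bytes.
Bytes at offsets 2..5: EC 7D 8E D5.
In little-endian order the low byte comes first in memory.
Reassemble most-significant byte first: D5 8E 7D EC → 0xD58E7DEC.
0xD58E7DEC = 3582885356.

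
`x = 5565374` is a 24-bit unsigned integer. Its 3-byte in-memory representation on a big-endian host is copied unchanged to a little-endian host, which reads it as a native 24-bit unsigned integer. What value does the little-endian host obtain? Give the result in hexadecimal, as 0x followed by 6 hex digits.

0xBEEB54

5565374 in 24-bit hexadecimal is 0x54EBBE.
Stored big-endian, the bytes at ascending addresses are 54 EB BE.
Read back as little-endian, the first byte is least significant, giving 0xBEEB54.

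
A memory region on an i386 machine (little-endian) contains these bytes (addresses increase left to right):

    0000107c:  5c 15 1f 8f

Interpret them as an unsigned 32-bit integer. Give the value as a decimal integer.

Little-endian: lowest address holds the least-significant byte.
Reassemble most-significant byte first: 8F 1F 15 5C → 0x8F1F155C.
0x8F1F155C = 2401178972.

2401178972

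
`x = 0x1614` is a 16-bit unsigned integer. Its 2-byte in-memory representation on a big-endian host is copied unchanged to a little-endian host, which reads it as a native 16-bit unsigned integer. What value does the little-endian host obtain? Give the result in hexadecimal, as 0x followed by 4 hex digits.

0x1416

Stored big-endian, the bytes at ascending addresses are 16 14.
Read back as little-endian, the first byte is least significant, giving 0x1416.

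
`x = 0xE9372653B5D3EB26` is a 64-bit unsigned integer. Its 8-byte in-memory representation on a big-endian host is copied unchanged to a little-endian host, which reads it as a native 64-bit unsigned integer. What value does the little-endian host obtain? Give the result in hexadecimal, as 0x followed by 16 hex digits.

Stored big-endian, the bytes at ascending addresses are E9 37 26 53 B5 D3 EB 26.
Read back as little-endian, the first byte is least significant, giving 0x26EBD3B5532637E9.

0x26EBD3B5532637E9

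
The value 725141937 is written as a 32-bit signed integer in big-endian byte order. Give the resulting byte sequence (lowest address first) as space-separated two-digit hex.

2B 38 C9 B1

725141937 in hexadecimal, padded to 32 bits, is 0x2B38C9B1.
Split into bytes (most-significant first): 2B 38 C9 B1.
In big-endian order the high byte comes first in memory.
So the memory order matches the most-significant-first order: 2B 38 C9 B1.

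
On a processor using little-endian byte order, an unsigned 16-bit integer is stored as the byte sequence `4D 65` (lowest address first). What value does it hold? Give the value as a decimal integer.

25933

Little-endian stores the least-significant byte at the lowest address.
Reassemble most-significant byte first: 65 4D → 0x654D.
0x654D = 25933.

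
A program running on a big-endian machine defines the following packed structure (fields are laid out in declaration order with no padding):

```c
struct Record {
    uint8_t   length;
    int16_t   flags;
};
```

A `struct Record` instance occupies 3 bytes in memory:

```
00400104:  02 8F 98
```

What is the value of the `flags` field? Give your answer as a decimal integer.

`flags` follows `length` (1 byte), so it starts at byte offset 1 and occupies 2 bytes.
Bytes at offsets 1..2: 8F 98.
In big-endian order the high byte comes first in memory.
The bytes are already most-significant first: 0x8F98.
Top bit is set, so as a signed 16-bit value this is 0x8F98 − 2^16 = -28776.

-28776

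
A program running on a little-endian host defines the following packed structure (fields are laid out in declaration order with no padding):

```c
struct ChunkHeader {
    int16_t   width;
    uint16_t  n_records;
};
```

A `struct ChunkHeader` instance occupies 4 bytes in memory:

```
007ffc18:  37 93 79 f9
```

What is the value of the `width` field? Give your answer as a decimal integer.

`width` is the first field, at byte offset 0, occupying 2 bytes.
Bytes at offsets 0..1: 37 93.
Little-endian: lowest address holds the least-significant byte.
Reassemble most-significant byte first: 93 37 → 0x9337.
Top bit is set, so as a signed 16-bit value this is 0x9337 − 2^16 = -27849.

-27849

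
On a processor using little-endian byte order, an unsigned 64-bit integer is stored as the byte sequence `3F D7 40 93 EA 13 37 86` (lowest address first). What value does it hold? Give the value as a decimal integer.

Little-endian stores the least-significant byte at the lowest address.
Reassemble most-significant byte first: 86 37 13 EA 93 40 D7 3F → 0x863713EA9340D73F.
0x863713EA9340D73F = 9671220623015204671.

9671220623015204671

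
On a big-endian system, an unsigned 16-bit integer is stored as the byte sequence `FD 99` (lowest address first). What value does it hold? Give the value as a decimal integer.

In big-endian order the high byte comes first in memory.
The bytes are already most-significant first: 0xFD99.
0xFD99 = 64921.

64921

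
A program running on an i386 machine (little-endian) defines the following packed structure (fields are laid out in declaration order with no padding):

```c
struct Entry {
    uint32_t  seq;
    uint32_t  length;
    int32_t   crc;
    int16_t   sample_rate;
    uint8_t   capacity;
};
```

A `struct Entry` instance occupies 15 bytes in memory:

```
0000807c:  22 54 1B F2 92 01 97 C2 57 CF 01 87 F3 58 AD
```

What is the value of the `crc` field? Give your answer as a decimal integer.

`crc` follows `seq` (4 B), `length` (4 B), so it starts at offset 4 + 4 = 8 and occupies 4 bytes.
Bytes at offsets 8..11: 57 CF 01 87.
Little-endian: lowest address holds the least-significant byte.
Reassemble most-significant byte first: 87 01 CF 57 → 0x8701CF57.
Top bit is set, so as a signed 32-bit value this is 0x8701CF57 − 2^32 = -2029924521.

-2029924521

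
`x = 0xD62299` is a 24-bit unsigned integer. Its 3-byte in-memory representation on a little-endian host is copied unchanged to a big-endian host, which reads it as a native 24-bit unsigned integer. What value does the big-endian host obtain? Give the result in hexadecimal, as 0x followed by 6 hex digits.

0x9922D6

Stored little-endian, the bytes at ascending addresses are 99 22 D6.
Read back as big-endian, the last byte is least significant, giving 0x9922D6.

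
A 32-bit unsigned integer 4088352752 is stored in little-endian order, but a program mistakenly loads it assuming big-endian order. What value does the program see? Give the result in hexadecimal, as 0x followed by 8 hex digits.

0xF04FAFF3

4088352752 in 32-bit hexadecimal is 0xF3AF4FF0.
Stored little-endian, the bytes at ascending addresses are F0 4F AF F3.
Read back as big-endian, the last byte is least significant, giving 0xF04FAFF3.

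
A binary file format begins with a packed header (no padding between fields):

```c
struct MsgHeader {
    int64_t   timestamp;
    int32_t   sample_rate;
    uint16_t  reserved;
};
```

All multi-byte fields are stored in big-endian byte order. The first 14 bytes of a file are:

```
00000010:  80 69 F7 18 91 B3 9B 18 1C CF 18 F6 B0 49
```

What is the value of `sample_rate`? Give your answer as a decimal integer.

`sample_rate` follows `timestamp` (8 bytes), so it starts at byte offset 8 and occupies 4 bytes.
Bytes at offsets 8..11: 1C CF 18 F6.
Big-endian stores the most-significant byte at the lowest address.
The bytes are already most-significant first: 0x1CCF18F6.
0x1CCF18F6 = 483334390.

483334390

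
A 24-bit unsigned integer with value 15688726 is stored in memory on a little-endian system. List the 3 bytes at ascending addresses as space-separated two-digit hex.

15688726 in hexadecimal, padded to 24 bits, is 0xEF6416.
Split into bytes (most-significant first): EF 64 16.
In little-endian order the low byte comes first in memory.
So at ascending addresses the bytes are 16 64 EF.

16 64 EF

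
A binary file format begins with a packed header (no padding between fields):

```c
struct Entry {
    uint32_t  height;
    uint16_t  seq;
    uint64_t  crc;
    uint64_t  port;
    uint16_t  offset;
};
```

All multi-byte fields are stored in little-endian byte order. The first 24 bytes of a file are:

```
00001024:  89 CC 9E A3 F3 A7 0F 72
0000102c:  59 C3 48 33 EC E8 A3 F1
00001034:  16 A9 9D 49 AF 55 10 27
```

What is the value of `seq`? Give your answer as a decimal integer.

42995

`seq` follows `height` (4 bytes), so it starts at byte offset 4 and occupies 2 bytes.
Bytes at offsets 4..5: F3 A7.
In little-endian order the low byte comes first in memory.
Reassemble most-significant byte first: A7 F3 → 0xA7F3.
0xA7F3 = 42995.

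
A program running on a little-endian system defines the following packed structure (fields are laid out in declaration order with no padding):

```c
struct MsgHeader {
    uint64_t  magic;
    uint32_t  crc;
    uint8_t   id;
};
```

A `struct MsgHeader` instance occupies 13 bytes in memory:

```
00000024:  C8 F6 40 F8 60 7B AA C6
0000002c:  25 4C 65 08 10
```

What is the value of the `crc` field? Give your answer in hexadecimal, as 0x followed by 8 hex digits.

`crc` follows `magic` (8 bytes), so it starts at byte offset 8 and occupies 4 bytes.
Bytes at offsets 8..11: 25 4C 65 08.
In little-endian order the low byte comes first in memory.
Reassemble most-significant byte first: 08 65 4C 25 → 0x08654C25.

0x08654C25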